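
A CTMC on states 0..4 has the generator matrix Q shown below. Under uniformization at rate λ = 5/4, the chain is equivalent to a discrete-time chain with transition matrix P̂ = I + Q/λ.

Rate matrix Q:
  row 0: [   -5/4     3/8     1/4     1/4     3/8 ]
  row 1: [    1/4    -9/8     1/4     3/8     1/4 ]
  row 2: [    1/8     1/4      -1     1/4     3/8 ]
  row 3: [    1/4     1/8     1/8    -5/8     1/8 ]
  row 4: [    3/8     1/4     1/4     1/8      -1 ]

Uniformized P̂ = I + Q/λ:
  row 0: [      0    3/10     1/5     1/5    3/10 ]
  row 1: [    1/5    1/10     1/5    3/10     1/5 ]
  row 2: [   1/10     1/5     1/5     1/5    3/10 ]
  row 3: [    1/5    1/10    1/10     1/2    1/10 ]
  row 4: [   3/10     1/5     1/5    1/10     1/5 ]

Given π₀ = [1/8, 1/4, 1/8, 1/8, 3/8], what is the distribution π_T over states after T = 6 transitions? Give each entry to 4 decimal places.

t=0: π = [0.1250, 0.2500, 0.1250, 0.1250, 0.3750]
t=1: π = [0.2000, 0.1750, 0.1875, 0.2250, 0.2125]
t=2: π = [0.1625, 0.1800, 0.1775, 0.2638, 0.2163]
t=3: π = [0.1714, 0.1719, 0.1736, 0.2755, 0.2076]
t=4: π = [0.1691, 0.1724, 0.1725, 0.2791, 0.2070]
t=5: π = [0.1696, 0.1718, 0.1721, 0.2803, 0.2063]
t=6: π = [0.1695, 0.1718, 0.1720, 0.2806, 0.2061]

π = [0.1695, 0.1718, 0.1720, 0.2806, 0.2061]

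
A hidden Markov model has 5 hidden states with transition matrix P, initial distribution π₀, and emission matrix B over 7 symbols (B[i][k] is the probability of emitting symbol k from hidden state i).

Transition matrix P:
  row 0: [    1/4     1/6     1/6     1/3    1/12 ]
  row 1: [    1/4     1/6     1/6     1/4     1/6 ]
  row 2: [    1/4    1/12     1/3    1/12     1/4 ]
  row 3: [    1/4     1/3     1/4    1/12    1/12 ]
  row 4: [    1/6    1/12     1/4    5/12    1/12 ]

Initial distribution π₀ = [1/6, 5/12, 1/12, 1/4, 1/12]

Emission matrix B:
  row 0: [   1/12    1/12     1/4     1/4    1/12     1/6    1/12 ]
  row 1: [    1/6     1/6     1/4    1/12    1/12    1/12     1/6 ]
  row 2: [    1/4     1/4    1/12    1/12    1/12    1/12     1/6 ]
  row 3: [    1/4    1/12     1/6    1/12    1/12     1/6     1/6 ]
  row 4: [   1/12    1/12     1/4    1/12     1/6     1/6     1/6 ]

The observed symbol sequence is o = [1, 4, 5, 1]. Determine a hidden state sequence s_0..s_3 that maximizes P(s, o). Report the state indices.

t=0: δ = [1.389e-02, 6.944e-02, 2.083e-02, 2.083e-02, 6.944e-03]  (obs o_0=1)
t=1: δ = [1.447e-03, 9.645e-04, 9.645e-04, 1.447e-03, 1.929e-03]  ψ = [1, 1, 1, 1, 1]  (obs o_1=4)
t=2: δ = [6.028e-05, 4.019e-05, 4.019e-05, 1.340e-04, 4.019e-05]  ψ = [0, 3, 4, 4, 2]  (obs o_2=5)
t=3: δ = [2.791e-06, 7.442e-06, 8.372e-06, 1.674e-06, 9.303e-07]  ψ = [3, 3, 3, 0, 3]  (obs o_3=1)
backtrack: best end state = 2; path = [1, 4, 3, 2]

path = [1, 4, 3, 2]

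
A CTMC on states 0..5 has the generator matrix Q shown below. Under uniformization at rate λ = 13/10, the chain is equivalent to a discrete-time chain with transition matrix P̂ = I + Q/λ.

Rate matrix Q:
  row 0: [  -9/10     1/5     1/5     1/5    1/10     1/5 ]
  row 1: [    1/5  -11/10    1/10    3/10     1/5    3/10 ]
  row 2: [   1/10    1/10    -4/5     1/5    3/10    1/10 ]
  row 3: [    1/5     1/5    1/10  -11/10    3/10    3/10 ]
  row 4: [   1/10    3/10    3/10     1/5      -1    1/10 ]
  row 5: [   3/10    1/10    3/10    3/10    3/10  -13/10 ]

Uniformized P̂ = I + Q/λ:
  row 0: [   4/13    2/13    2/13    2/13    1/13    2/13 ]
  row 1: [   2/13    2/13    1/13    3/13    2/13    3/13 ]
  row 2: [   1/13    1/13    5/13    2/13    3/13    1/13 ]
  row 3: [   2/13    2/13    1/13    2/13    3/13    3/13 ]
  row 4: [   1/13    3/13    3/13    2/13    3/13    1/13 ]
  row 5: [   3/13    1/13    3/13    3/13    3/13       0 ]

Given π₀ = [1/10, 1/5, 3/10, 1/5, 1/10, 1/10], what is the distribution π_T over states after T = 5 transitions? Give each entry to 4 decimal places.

t=0: π = [0.1000, 0.2000, 0.3000, 0.2000, 0.1000, 0.1000]
t=1: π = [0.1462, 0.1308, 0.2077, 0.1769, 0.2000, 0.1385]
t=2: π = [0.1556, 0.1426, 0.2041, 0.1746, 0.1982, 0.1249]
t=3: π = [0.1564, 0.1438, 0.2014, 0.1744, 0.1959, 0.1281]
t=4: π = [0.1572, 0.1436, 0.2008, 0.1748, 0.1956, 0.1281]
t=5: π = [0.1574, 0.1436, 0.2006, 0.1747, 0.1955, 0.1281]

π = [0.1574, 0.1436, 0.2006, 0.1747, 0.1955, 0.1281]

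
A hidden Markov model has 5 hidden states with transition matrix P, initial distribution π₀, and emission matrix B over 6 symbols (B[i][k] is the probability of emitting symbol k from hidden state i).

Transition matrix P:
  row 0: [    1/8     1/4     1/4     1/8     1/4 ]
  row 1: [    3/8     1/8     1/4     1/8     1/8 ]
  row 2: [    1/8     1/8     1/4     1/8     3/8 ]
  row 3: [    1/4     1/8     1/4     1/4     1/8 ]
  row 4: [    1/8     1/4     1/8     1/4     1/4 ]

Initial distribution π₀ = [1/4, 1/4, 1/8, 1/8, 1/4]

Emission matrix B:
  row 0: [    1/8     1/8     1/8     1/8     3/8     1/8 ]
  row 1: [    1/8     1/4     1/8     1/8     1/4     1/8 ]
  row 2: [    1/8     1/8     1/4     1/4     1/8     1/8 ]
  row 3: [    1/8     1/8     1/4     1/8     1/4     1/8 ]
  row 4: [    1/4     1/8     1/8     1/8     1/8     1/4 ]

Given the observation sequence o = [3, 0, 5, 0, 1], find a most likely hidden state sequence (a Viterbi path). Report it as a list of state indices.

path = [2, 4, 4, 4, 1]

t=0: δ = [3.125e-02, 3.125e-02, 3.125e-02, 1.562e-02, 3.125e-02]  (obs o_0=3)
t=1: δ = [1.465e-03, 9.766e-04, 9.766e-04, 9.766e-04, 2.930e-03]  ψ = [1, 0, 0, 4, 2]  (obs o_1=0)
t=2: δ = [4.578e-05, 9.155e-05, 4.578e-05, 9.155e-05, 1.831e-04]  ψ = [1, 4, 0, 4, 4]  (obs o_2=5)
t=3: δ = [4.292e-06, 5.722e-06, 2.861e-06, 5.722e-06, 1.144e-05]  ψ = [1, 4, 1, 4, 4]  (obs o_3=0)
t=4: δ = [2.682e-07, 7.153e-07, 1.788e-07, 3.576e-07, 3.576e-07]  ψ = [1, 4, 1, 4, 4]  (obs o_4=1)
backtrack: best end state = 1; path = [2, 4, 4, 4, 1]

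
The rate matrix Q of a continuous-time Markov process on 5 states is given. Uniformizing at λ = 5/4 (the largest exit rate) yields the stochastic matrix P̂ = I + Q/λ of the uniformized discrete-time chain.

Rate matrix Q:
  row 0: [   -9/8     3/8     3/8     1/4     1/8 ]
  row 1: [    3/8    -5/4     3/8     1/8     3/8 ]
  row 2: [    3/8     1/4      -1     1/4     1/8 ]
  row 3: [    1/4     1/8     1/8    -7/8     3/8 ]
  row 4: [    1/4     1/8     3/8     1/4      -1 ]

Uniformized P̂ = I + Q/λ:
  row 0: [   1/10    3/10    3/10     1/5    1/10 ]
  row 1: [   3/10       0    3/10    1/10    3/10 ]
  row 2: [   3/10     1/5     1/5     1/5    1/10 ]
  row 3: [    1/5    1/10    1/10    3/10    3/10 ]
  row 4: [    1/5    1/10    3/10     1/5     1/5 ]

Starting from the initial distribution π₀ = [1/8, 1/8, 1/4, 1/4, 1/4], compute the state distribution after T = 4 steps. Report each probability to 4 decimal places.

π = [0.2168, 0.1519, 0.2354, 0.2055, 0.1904]

t=0: π = [0.1250, 0.1250, 0.2500, 0.2500, 0.2500]
t=1: π = [0.2250, 0.1375, 0.2250, 0.2125, 0.2000]
t=2: π = [0.2138, 0.1538, 0.2350, 0.2075, 0.1900]
t=3: π = [0.2175, 0.1509, 0.2350, 0.2054, 0.1913]
t=4: π = [0.2168, 0.1519, 0.2354, 0.2055, 0.1904]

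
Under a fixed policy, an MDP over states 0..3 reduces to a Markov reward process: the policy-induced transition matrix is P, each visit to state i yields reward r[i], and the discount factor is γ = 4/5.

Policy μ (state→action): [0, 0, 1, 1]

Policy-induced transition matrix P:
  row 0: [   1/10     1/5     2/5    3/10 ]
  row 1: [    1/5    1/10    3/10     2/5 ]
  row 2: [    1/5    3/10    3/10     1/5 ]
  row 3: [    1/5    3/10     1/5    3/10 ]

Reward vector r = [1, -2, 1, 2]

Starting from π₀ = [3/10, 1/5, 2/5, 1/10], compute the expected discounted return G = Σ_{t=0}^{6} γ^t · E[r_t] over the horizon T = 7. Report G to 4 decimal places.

G = 2.2358

t=0: π = [0.3000, 0.2000, 0.4000, 0.1000], E[r] = 0.5000, γ^t·E[r] = 0.500000, running G = 0.500000
t=1: π = [0.1700, 0.2300, 0.3200, 0.2800], E[r] = 0.5900, γ^t·E[r] = 0.472000, running G = 0.972000
t=2: π = [0.1830, 0.2370, 0.2890, 0.2910], E[r] = 0.5800, γ^t·E[r] = 0.371200, running G = 1.343200
t=3: π = [0.1817, 0.2343, 0.2892, 0.2948], E[r] = 0.5919, γ^t·E[r] = 0.303053, running G = 1.646253
t=4: π = [0.1818, 0.2350, 0.2887, 0.2945], E[r] = 0.5896, γ^t·E[r] = 0.241500, running G = 1.887753
t=5: π = [0.1818, 0.2348, 0.2887, 0.2946], E[r] = 0.5902, γ^t·E[r] = 0.193383, running G = 2.081136
t=6: π = [0.1818, 0.2349, 0.2887, 0.2946], E[r] = 0.5900, γ^t·E[r] = 0.154678, running G = 2.235814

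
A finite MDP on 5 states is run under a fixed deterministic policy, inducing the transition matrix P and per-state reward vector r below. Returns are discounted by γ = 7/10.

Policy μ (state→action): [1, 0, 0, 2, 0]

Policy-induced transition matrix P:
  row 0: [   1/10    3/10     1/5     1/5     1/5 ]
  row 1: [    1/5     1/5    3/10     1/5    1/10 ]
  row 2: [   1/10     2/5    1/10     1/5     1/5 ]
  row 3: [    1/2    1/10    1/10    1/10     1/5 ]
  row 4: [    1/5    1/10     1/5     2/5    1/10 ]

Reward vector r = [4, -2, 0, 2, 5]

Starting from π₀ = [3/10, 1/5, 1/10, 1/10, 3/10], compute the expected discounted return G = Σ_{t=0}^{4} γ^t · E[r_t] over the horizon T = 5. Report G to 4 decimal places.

t=0: π = [0.3000, 0.2000, 0.1000, 0.1000, 0.3000], E[r] = 2.5000, γ^t·E[r] = 2.500000, running G = 2.500000
t=1: π = [0.1900, 0.2100, 0.2000, 0.2500, 0.1500], E[r] = 1.5900, γ^t·E[r] = 1.113000, running G = 3.613000
t=2: π = [0.2360, 0.2190, 0.1760, 0.2050, 0.1640], E[r] = 1.7360, γ^t·E[r] = 0.850640, running G = 4.463640
t=3: π = [0.2203, 0.2219, 0.1838, 0.2123, 0.1617], E[r] = 1.6705, γ^t·E[r] = 0.572982, running G = 5.036622
t=4: π = [0.2233, 0.2214, 0.1826, 0.2111, 0.1616], E[r] = 1.6808, γ^t·E[r] = 0.403550, running G = 5.440172

G = 5.4402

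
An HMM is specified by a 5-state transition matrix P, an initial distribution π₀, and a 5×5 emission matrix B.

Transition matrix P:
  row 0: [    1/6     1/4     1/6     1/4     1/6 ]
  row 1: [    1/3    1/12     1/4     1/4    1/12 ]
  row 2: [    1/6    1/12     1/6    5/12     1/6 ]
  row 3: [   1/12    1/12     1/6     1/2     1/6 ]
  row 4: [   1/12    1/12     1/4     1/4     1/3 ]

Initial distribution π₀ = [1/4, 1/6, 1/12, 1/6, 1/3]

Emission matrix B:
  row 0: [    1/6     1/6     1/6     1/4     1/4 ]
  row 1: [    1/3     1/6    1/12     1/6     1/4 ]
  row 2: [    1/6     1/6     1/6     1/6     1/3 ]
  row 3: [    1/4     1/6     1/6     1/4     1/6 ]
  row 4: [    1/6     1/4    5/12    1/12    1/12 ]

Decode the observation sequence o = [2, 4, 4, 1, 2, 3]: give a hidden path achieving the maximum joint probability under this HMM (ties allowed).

t=0: δ = [4.167e-02, 1.389e-02, 1.389e-02, 2.778e-02, 1.389e-01]  (obs o_0=2)
t=1: δ = [2.894e-03, 2.894e-03, 1.157e-02, 5.787e-03, 3.858e-03]  ψ = [4, 4, 4, 4, 4]  (obs o_1=4)
t=2: δ = [4.823e-04, 2.411e-04, 6.430e-04, 8.038e-04, 1.608e-04]  ψ = [2, 2, 2, 2, 2]  (obs o_2=4)
t=3: δ = [1.786e-05, 2.009e-05, 2.233e-05, 6.698e-05, 3.349e-05]  ψ = [2, 0, 3, 3, 3]  (obs o_3=1)
t=4: δ = [1.116e-06, 4.651e-07, 1.861e-06, 5.582e-06, 4.651e-06]  ψ = [1, 3, 3, 3, 3]  (obs o_4=2)
t=5: δ = [1.163e-07, 7.752e-08, 1.938e-07, 6.977e-07, 1.292e-07]  ψ = [3, 3, 4, 3, 4]  (obs o_5=3)
backtrack: best end state = 3; path = [4, 2, 3, 3, 3, 3]

path = [4, 2, 3, 3, 3, 3]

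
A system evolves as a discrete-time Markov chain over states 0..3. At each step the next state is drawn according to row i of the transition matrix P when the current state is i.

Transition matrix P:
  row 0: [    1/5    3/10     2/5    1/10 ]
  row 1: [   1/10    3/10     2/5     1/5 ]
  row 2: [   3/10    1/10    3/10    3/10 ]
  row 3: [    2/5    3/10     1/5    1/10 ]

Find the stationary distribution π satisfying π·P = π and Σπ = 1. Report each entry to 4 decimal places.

π = [0.2474, 0.2342, 0.3292, 0.1893]

Balance equations π_j = Σ_i π_i·P[i][j]:
  π_0 = 1/5·π_0 + 1/10·π_1 + 3/10·π_2 + 2/5·π_3
  π_1 = 3/10·π_0 + 3/10·π_1 + 1/10·π_2 + 3/10·π_3
  π_2 = 2/5·π_0 + 2/5·π_1 + 3/10·π_2 + 1/5·π_3
  normalize: π_0 + π_1 + π_2 + π_3 = 1
Solving the linear system gives exactly π = [281/1136, 133/568, 187/568, 215/1136].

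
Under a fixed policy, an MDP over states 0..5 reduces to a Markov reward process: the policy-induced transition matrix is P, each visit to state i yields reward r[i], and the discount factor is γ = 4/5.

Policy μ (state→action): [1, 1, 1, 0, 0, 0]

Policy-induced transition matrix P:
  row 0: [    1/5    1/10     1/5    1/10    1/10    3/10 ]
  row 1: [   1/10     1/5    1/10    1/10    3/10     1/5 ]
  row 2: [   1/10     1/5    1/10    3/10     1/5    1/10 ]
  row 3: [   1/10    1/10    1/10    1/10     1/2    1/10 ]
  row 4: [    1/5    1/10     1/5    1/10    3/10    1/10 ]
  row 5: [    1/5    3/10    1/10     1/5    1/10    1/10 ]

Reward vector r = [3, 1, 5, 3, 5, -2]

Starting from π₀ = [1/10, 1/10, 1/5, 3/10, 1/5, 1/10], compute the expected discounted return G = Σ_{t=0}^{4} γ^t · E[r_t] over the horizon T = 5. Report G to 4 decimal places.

G = 9.7375

t=0: π = [0.1000, 0.1000, 0.2000, 0.3000, 0.2000, 0.1000], E[r] = 3.1000, γ^t·E[r] = 3.100000, running G = 3.100000
t=1: π = [0.1400, 0.1500, 0.1300, 0.1500, 0.3000, 0.1300], E[r] = 2.9100, γ^t·E[r] = 2.328000, running G = 5.428000
t=2: π = [0.1570, 0.1540, 0.1440, 0.1390, 0.2630, 0.1430], E[r] = 2.7910, γ^t·E[r] = 1.786240, running G = 7.214240
t=3: π = [0.1563, 0.1584, 0.1420, 0.1431, 0.2534, 0.1468], E[r] = 2.7400, γ^t·E[r] = 1.402880, running G = 8.617120
t=4: π = [0.1557, 0.1594, 0.1410, 0.1431, 0.2538, 0.1471], E[r] = 2.7352, γ^t·E[r] = 1.120354, running G = 9.737474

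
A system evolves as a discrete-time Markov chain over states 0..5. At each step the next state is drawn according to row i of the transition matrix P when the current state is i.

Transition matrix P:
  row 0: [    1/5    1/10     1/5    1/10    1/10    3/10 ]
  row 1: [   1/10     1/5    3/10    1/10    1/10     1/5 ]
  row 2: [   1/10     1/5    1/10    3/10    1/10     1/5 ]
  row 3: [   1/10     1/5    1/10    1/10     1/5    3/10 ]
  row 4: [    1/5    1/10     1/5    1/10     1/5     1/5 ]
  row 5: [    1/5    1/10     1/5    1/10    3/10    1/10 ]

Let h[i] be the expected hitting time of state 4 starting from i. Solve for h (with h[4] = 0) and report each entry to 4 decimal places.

First-step conditioning: h[4] = 0; for i ≠ 4, h[i] = 1 + Σ_k P[i][k]·h[k].
  h[0] = 1 + 1/5·h[0] + 1/10·h[1] + 1/5·h[2] + 1/10·h[3] + 3/10·h[5]
  h[1] = 1 + 1/10·h[0] + 1/5·h[1] + 3/10·h[2] + 1/10·h[3] + 1/5·h[5]
  h[2] = 1 + 1/10·h[0] + 1/5·h[1] + 1/10·h[2] + 3/10·h[3] + 1/5·h[5]
  h[3] = 1 + 1/10·h[0] + 1/5·h[1] + 1/10·h[2] + 1/10·h[3] + 3/10·h[5]
  h[5] = 1 + 1/5·h[0] + 1/10·h[1] + 1/5·h[2] + 1/10·h[3] + 1/10·h[5]
Solving the 5×5 linear system over states ≠ 4 gives exactly h = [14940/2363, 895/139, 14925/2363, 13475/2363, 0, 12450/2363] (h[4] = 0 is the target).

h = [6.3225, 6.4388, 6.3161, 5.7025, 0.0000, 5.2687]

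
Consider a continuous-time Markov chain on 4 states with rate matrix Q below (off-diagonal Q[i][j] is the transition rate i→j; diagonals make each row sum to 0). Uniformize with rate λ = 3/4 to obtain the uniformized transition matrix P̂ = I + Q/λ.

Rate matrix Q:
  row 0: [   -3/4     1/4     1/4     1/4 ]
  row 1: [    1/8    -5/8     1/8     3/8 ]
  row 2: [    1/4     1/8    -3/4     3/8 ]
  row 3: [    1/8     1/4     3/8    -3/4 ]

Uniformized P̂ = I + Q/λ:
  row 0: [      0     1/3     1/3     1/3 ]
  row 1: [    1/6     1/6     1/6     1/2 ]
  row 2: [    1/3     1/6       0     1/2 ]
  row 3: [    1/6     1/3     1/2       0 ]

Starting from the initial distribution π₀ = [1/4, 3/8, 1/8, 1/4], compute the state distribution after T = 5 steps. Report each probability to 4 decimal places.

t=0: π = [0.2500, 0.3750, 0.1250, 0.2500]
t=1: π = [0.1458, 0.2500, 0.2708, 0.3333]
t=2: π = [0.1875, 0.2465, 0.2569, 0.3090]
t=3: π = [0.1782, 0.2494, 0.2581, 0.3142]
t=4: π = [0.1800, 0.2487, 0.2581, 0.3132]
t=5: π = [0.1797, 0.2489, 0.2580, 0.3134]

π = [0.1797, 0.2489, 0.2580, 0.3134]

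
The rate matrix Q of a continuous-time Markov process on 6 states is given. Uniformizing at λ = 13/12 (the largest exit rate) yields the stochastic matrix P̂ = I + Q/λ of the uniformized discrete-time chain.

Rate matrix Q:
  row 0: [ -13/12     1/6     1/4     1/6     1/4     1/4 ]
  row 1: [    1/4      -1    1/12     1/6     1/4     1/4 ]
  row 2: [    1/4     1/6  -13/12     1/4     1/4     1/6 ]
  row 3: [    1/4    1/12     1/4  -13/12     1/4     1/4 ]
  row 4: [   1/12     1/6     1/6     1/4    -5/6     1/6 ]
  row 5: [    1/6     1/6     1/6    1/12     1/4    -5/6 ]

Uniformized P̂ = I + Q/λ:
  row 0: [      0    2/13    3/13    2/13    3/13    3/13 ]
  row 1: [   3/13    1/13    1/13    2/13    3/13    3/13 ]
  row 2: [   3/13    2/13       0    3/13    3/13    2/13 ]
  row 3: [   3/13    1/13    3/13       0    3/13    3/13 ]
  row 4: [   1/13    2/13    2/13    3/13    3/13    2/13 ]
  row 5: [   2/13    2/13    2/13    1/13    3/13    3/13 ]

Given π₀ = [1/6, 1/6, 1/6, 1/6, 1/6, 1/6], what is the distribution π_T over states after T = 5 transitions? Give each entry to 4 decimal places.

t=0: π = [0.1667, 0.1667, 0.1667, 0.1667, 0.1667, 0.1667]
t=1: π = [0.1538, 0.1282, 0.1410, 0.1410, 0.2308, 0.2051]
t=2: π = [0.1440, 0.1331, 0.1450, 0.1450, 0.2308, 0.2022]
t=3: π = [0.1465, 0.1325, 0.1435, 0.1449, 0.2308, 0.2019]
t=4: π = [0.1459, 0.1325, 0.1440, 0.1448, 0.2308, 0.2020]
t=5: π = [0.1461, 0.1325, 0.1439, 0.1449, 0.2308, 0.2019]

π = [0.1461, 0.1325, 0.1439, 0.1449, 0.2308, 0.2019]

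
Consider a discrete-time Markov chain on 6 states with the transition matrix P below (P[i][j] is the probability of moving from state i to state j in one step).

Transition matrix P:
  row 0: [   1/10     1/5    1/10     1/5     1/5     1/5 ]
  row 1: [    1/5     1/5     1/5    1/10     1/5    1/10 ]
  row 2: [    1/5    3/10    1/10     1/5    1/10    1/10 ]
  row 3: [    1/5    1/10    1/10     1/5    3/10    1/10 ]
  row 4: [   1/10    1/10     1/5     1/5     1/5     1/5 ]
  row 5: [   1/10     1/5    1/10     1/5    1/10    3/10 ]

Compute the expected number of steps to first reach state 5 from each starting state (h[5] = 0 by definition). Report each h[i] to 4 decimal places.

h = [6.6469, 7.3251, 7.3789, 7.2443, 6.6523, 0.0000]

First-step conditioning: h[5] = 0; for i ≠ 5, h[i] = 1 + Σ_k P[i][k]·h[k].
  h[0] = 1 + 1/10·h[0] + 1/5·h[1] + 1/10·h[2] + 1/5·h[3] + 1/5·h[4]
  h[1] = 1 + 1/5·h[0] + 1/5·h[1] + 1/5·h[2] + 1/10·h[3] + 1/5·h[4]
  h[2] = 1 + 1/5·h[0] + 3/10·h[1] + 1/10·h[2] + 1/5·h[3] + 1/10·h[4]
  h[3] = 1 + 1/5·h[0] + 1/10·h[1] + 1/10·h[2] + 1/5·h[3] + 3/10·h[4]
  h[4] = 1 + 1/10·h[0] + 1/10·h[1] + 1/5·h[2] + 1/5·h[3] + 1/5·h[4]
Solving the 5×5 linear system over states ≠ 5 gives exactly h = [6175/929, 6805/929, 6855/929, 6730/929, 6180/929, 0] (h[5] = 0 is the target).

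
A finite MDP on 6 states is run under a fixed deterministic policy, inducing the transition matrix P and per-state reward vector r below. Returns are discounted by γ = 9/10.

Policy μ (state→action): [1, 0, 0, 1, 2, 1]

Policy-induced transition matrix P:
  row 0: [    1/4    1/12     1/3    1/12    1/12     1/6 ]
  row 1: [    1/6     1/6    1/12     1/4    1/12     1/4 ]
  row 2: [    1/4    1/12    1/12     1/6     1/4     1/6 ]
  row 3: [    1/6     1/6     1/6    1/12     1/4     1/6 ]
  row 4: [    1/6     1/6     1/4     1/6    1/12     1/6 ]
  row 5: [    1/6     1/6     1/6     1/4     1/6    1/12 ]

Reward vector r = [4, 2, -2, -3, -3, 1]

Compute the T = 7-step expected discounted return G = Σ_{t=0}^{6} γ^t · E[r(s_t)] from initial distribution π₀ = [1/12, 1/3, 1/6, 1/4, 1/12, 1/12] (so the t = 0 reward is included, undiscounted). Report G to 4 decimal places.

t=0: π = [0.0833, 0.3333, 0.1667, 0.2500, 0.0833, 0.0833], E[r] = -0.2500, γ^t·E[r] = -0.250000, running G = -0.250000
t=1: π = [0.1875, 0.1458, 0.1458, 0.1736, 0.1597, 0.1875], E[r] = -0.0625, γ^t·E[r] = -0.056250, running G = -0.306250
t=2: π = [0.1944, 0.1389, 0.1869, 0.1644, 0.1522, 0.1632], E[r] = -0.1047, γ^t·E[r] = -0.084844, running G = -0.391094
t=3: π = [0.1984, 0.1349, 0.1846, 0.1619, 0.1555, 0.1646], E[r] = -0.0933, γ^t·E[r] = -0.067992, running G = -0.459086
t=4: π = [0.1986, 0.1347, 0.1861, 0.1616, 0.1548, 0.1642], E[r] = -0.0933, γ^t·E[r] = -0.061238, running G = -0.520324
t=5: π = [0.1987, 0.1346, 0.1859, 0.1616, 0.1550, 0.1642], E[r] = -0.0931, γ^t·E[r] = -0.054978, running G = -0.575302
t=6: π = [0.1987, 0.1346, 0.1860, 0.1615, 0.1549, 0.1642], E[r] = -0.0931, γ^t·E[r] = -0.049479, running G = -0.624781

G = -0.6248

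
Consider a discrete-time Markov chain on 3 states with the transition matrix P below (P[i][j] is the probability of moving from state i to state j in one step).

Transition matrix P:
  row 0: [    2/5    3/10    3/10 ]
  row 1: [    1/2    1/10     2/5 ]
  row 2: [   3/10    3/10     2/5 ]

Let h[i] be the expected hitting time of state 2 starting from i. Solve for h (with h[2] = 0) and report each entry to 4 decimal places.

First-step conditioning: h[2] = 0; for i ≠ 2, h[i] = 1 + Σ_k P[i][k]·h[k].
  h[0] = 1 + 2/5·h[0] + 3/10·h[1]
  h[1] = 1 + 1/2·h[0] + 1/10·h[1]
Solving the 2×2 linear system over states ≠ 2 gives exactly h = [40/13, 110/39, 0] (h[2] = 0 is the target).

h = [3.0769, 2.8205, 0.0000]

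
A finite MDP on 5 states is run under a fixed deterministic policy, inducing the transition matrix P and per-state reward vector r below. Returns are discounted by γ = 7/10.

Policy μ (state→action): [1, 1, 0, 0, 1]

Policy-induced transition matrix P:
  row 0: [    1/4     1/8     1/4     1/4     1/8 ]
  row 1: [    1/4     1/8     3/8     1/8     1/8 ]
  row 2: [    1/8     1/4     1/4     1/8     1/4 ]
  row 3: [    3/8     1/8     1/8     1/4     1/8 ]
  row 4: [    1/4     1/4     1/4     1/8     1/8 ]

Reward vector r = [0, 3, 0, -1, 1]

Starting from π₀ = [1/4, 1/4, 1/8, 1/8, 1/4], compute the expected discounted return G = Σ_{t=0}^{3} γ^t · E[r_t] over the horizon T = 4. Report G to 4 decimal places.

G = 1.6369

t=0: π = [0.2500, 0.2500, 0.1250, 0.1250, 0.2500], E[r] = 0.8750, γ^t·E[r] = 0.875000, running G = 0.875000
t=1: π = [0.2500, 0.1719, 0.2656, 0.1719, 0.1406], E[r] = 0.4844, γ^t·E[r] = 0.339063, running G = 1.214063
t=2: π = [0.2383, 0.1758, 0.2500, 0.1777, 0.1582], E[r] = 0.5078, γ^t·E[r] = 0.248828, running G = 1.462891
t=3: π = [0.2410, 0.1760, 0.2498, 0.1770, 0.1563], E[r] = 0.5073, γ^t·E[r] = 0.174012, running G = 1.636903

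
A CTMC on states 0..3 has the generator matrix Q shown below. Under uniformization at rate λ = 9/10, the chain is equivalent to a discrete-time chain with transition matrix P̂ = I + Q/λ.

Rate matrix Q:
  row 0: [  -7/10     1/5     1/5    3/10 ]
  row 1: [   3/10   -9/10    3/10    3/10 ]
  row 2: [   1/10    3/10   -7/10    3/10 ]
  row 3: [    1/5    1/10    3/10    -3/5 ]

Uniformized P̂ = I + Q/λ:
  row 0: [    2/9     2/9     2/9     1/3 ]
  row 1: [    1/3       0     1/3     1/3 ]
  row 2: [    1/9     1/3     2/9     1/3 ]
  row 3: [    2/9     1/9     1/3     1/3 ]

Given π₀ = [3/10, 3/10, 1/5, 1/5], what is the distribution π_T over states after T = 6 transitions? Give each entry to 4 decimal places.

t=0: π = [0.3000, 0.3000, 0.2000, 0.2000]
t=1: π = [0.2333, 0.1556, 0.2778, 0.3333]
t=2: π = [0.2086, 0.1815, 0.2765, 0.3333]
t=3: π = [0.2117, 0.1756, 0.2794, 0.3333]
t=4: π = [0.2107, 0.1772, 0.2788, 0.3333]
t=5: π = [0.2109, 0.1768, 0.2789, 0.3333]
t=6: π = [0.2109, 0.1769, 0.2789, 0.3333]

π = [0.2109, 0.1769, 0.2789, 0.3333]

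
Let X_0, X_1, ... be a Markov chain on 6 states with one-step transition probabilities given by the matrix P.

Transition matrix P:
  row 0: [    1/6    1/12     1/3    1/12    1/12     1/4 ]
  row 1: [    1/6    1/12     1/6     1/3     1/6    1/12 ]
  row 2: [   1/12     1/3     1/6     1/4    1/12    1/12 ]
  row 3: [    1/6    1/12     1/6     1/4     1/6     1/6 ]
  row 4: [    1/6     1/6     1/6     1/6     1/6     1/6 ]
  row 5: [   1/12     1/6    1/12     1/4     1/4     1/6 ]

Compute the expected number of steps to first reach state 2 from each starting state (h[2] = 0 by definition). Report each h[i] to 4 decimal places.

h = [4.7292, 5.5760, 0.0000, 5.6209, 5.6171, 6.1595]

First-step conditioning: h[2] = 0; for i ≠ 2, h[i] = 1 + Σ_k P[i][k]·h[k].
  h[0] = 1 + 1/6·h[0] + 1/12·h[1] + 1/12·h[3] + 1/12·h[4] + 1/4·h[5]
  h[1] = 1 + 1/6·h[0] + 1/12·h[1] + 1/3·h[3] + 1/6·h[4] + 1/12·h[5]
  h[3] = 1 + 1/6·h[0] + 1/12·h[1] + 1/4·h[3] + 1/6·h[4] + 1/6·h[5]
  h[4] = 1 + 1/6·h[0] + 1/6·h[1] + 1/6·h[3] + 1/6·h[4] + 1/6·h[5]
  h[5] = 1 + 1/12·h[0] + 1/6·h[1] + 1/4·h[3] + 1/4·h[4] + 1/6·h[5]
Solving the 5×5 linear system over states ≠ 2 gives exactly h = [13275/2807, 62607/11228, 0, 63111/11228, 63069/11228, 69159/11228] (h[2] = 0 is the target).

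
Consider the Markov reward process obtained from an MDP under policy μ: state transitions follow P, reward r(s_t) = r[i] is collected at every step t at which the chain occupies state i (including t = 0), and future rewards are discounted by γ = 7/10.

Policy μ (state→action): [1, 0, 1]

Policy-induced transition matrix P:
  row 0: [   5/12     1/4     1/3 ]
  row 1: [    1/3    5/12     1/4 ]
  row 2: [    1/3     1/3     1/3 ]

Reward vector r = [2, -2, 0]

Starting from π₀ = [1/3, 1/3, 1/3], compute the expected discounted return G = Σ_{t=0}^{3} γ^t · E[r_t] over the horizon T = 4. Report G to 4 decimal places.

G = 0.0933

t=0: π = [0.3333, 0.3333, 0.3333], E[r] = 0.0000, γ^t·E[r] = 0.000000, running G = 0.000000
t=1: π = [0.3611, 0.3333, 0.3056], E[r] = 0.0556, γ^t·E[r] = 0.038889, running G = 0.038889
t=2: π = [0.3634, 0.3310, 0.3056], E[r] = 0.0648, γ^t·E[r] = 0.031759, running G = 0.070648
t=3: π = [0.3636, 0.3306, 0.3057], E[r] = 0.0660, γ^t·E[r] = 0.022628, running G = 0.093277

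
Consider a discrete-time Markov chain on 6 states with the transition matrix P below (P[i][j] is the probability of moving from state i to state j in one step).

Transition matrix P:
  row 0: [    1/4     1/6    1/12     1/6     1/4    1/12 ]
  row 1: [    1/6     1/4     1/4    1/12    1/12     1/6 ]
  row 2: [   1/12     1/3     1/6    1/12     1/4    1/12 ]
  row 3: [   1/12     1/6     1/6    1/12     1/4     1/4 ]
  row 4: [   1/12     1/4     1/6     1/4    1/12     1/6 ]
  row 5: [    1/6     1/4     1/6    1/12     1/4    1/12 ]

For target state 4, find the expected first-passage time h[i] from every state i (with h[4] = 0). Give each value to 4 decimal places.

First-step conditioning: h[4] = 0; for i ≠ 4, h[i] = 1 + Σ_k P[i][k]·h[k].
  h[0] = 1 + 1/4·h[0] + 1/6·h[1] + 1/12·h[2] + 1/6·h[3] + 1/12·h[5]
  h[1] = 1 + 1/6·h[0] + 1/4·h[1] + 1/4·h[2] + 1/12·h[3] + 1/6·h[5]
  h[2] = 1 + 1/12·h[0] + 1/3·h[1] + 1/6·h[2] + 1/12·h[3] + 1/12·h[5]
  h[3] = 1 + 1/12·h[0] + 1/6·h[1] + 1/6·h[2] + 1/12·h[3] + 1/4·h[5]
  h[5] = 1 + 1/6·h[0] + 1/4·h[1] + 1/6·h[2] + 1/12·h[3] + 1/12·h[5]
Solving the 5×5 linear system over states ≠ 4 gives exactly h = [37052/7901, 44060/7901, 38308/7901, 37252/7901, 0, 37724/7901] (h[4] = 0 is the target).

h = [4.6895, 5.5765, 4.8485, 4.7148, 0.0000, 4.7746]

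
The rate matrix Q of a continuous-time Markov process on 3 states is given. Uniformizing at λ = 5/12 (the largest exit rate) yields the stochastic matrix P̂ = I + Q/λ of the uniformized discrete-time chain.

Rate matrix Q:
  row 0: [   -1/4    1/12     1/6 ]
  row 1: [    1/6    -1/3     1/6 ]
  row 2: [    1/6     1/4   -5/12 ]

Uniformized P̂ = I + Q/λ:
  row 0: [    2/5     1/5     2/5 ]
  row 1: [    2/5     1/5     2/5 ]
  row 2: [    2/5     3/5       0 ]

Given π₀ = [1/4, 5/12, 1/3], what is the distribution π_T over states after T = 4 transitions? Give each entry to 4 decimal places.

π = [0.4000, 0.3131, 0.2869]

t=0: π = [0.2500, 0.4167, 0.3333]
t=1: π = [0.4000, 0.3333, 0.2667]
t=2: π = [0.4000, 0.3067, 0.2933]
t=3: π = [0.4000, 0.3173, 0.2827]
t=4: π = [0.4000, 0.3131, 0.2869]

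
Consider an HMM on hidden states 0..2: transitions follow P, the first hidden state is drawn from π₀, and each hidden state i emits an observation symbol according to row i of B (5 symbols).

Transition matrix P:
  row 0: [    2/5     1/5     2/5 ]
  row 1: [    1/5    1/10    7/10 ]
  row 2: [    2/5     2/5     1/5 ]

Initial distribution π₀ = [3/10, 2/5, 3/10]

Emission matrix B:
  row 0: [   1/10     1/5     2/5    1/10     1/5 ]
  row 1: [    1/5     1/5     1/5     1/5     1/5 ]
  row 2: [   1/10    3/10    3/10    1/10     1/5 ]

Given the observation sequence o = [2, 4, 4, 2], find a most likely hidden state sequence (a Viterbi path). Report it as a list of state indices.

path = [1, 2, 1, 2]

t=0: δ = [1.200e-01, 8.000e-02, 9.000e-02]  (obs o_0=2)
t=1: δ = [9.600e-03, 7.200e-03, 1.120e-02]  ψ = [0, 2, 1]  (obs o_1=4)
t=2: δ = [8.960e-04, 8.960e-04, 1.008e-03]  ψ = [2, 2, 1]  (obs o_2=4)
t=3: δ = [1.613e-04, 8.064e-05, 1.882e-04]  ψ = [2, 2, 1]  (obs o_3=2)
backtrack: best end state = 2; path = [1, 2, 1, 2]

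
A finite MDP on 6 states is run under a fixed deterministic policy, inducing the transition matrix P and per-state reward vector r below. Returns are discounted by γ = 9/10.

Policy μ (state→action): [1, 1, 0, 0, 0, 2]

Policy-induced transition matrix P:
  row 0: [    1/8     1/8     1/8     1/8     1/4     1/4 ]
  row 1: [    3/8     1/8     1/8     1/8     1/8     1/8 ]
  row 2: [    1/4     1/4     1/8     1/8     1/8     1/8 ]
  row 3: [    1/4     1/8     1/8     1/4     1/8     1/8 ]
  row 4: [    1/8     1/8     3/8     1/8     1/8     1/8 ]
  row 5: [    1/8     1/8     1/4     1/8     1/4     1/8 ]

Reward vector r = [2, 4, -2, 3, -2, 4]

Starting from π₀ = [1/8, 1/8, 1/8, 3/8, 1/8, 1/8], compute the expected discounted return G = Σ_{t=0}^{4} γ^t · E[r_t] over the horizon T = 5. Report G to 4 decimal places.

G = 6.0629

t=0: π = [0.1250, 0.1250, 0.1250, 0.3750, 0.1250, 0.1250], E[r] = 1.8750, γ^t·E[r] = 1.875000, running G = 1.875000
t=1: π = [0.2188, 0.1406, 0.1719, 0.1719, 0.1563, 0.1406], E[r] = 1.4219, γ^t·E[r] = 1.279688, running G = 3.154688
t=2: π = [0.2031, 0.1465, 0.1816, 0.1465, 0.1699, 0.1523], E[r] = 1.3379, γ^t·E[r] = 1.083691, running G = 4.238379
t=3: π = [0.2026, 0.1477, 0.1865, 0.1433, 0.1694, 0.1504], E[r] = 1.3157, γ^t·E[r] = 0.959126, running G = 5.197505
t=4: π = [0.2032, 0.1483, 0.1862, 0.1429, 0.1691, 0.1503], E[r] = 1.3191, γ^t·E[r] = 0.865436, running G = 6.062941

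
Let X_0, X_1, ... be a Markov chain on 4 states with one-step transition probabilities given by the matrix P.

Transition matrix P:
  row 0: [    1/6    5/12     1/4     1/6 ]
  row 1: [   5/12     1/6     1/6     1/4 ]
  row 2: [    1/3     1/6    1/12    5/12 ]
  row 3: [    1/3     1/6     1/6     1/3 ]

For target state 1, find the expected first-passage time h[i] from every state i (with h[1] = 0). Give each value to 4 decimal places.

h = [3.3000, 0.0000, 4.2000, 4.2000]

First-step conditioning: h[1] = 0; for i ≠ 1, h[i] = 1 + Σ_k P[i][k]·h[k].
  h[0] = 1 + 1/6·h[0] + 1/4·h[2] + 1/6·h[3]
  h[2] = 1 + 1/3·h[0] + 1/12·h[2] + 5/12·h[3]
  h[3] = 1 + 1/3·h[0] + 1/6·h[2] + 1/3·h[3]
Solving the 3×3 linear system over states ≠ 1 gives exactly h = [33/10, 0, 21/5, 21/5] (h[1] = 0 is the target).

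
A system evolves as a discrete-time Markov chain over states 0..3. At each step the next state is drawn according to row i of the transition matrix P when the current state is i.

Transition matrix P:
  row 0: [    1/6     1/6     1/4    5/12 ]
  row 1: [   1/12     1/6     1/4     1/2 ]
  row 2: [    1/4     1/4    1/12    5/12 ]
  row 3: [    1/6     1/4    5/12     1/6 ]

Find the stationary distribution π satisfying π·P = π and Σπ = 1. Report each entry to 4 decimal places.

π = [0.1705, 0.2177, 0.2640, 0.3478]

Balance equations π_j = Σ_i π_i·P[i][j]:
  π_0 = 1/6·π_0 + 1/12·π_1 + 1/4·π_2 + 1/6·π_3
  π_1 = 1/6·π_0 + 1/6·π_1 + 1/4·π_2 + 1/4·π_3
  π_2 = 1/4·π_0 + 1/4·π_1 + 1/12·π_2 + 5/12·π_3
  normalize: π_0 + π_1 + π_2 + π_3 = 1
Solving the linear system gives exactly π = [427/2504, 545/2504, 661/2504, 871/2504].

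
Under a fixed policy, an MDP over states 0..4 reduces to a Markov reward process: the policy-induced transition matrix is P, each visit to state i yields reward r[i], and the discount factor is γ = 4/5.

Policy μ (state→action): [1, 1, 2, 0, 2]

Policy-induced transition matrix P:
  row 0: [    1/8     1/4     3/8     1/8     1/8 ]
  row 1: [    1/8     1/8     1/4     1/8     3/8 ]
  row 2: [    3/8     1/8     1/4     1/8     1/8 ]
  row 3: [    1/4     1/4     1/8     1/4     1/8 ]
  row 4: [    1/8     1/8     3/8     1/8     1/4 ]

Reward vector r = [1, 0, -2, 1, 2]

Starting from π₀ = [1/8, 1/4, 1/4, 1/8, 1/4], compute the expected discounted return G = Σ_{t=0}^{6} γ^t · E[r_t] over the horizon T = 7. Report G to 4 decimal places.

t=0: π = [0.1250, 0.2500, 0.2500, 0.1250, 0.2500], E[r] = 0.2500, γ^t·E[r] = 0.250000, running G = 0.250000
t=1: π = [0.2031, 0.1563, 0.2813, 0.1406, 0.2188], E[r] = 0.2188, γ^t·E[r] = 0.175000, running G = 0.425000
t=2: π = [0.2129, 0.1680, 0.2852, 0.1426, 0.1914], E[r] = 0.1680, γ^t·E[r] = 0.107500, running G = 0.532500
t=3: π = [0.2141, 0.1694, 0.2827, 0.1428, 0.1909], E[r] = 0.1733, γ^t·E[r] = 0.088750, running G = 0.621250
t=4: π = [0.2135, 0.1696, 0.2828, 0.1429, 0.1912], E[r] = 0.1733, γ^t·E[r] = 0.070975, running G = 0.692225
t=5: π = [0.2136, 0.1695, 0.2827, 0.1429, 0.1913], E[r] = 0.1735, γ^t·E[r] = 0.056868, running G = 0.749093
t=6: π = [0.2135, 0.1696, 0.2828, 0.1429, 0.1913], E[r] = 0.1735, γ^t·E[r] = 0.045482, running G = 0.794574

G = 0.7946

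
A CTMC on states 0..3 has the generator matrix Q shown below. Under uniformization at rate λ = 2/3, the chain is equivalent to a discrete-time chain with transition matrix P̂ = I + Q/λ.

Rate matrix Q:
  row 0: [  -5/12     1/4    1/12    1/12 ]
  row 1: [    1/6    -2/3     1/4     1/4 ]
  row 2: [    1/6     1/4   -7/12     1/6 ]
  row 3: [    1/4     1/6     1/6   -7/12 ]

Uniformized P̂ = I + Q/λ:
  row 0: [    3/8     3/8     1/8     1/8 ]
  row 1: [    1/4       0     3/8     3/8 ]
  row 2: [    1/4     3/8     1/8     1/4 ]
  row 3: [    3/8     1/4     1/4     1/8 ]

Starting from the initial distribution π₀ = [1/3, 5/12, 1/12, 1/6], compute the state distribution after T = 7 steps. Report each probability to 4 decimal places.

π = [0.3164, 0.2531, 0.2152, 0.2152]

t=0: π = [0.3333, 0.4167, 0.0833, 0.1667]
t=1: π = [0.3125, 0.1979, 0.2500, 0.2396]
t=2: π = [0.3190, 0.2708, 0.2044, 0.2057]
t=3: π = [0.3156, 0.2477, 0.2184, 0.2183]
t=4: π = [0.3167, 0.2548, 0.2142, 0.2142]
t=5: π = [0.3164, 0.2527, 0.2155, 0.2155]
t=6: π = [0.3165, 0.2533, 0.2151, 0.2151]
t=7: π = [0.3164, 0.2531, 0.2152, 0.2152]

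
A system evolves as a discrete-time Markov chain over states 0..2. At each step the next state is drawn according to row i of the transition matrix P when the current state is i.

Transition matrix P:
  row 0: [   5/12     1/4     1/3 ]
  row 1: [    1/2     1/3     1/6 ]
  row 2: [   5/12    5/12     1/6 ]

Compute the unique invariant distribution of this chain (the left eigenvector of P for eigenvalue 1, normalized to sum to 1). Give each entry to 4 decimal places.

Balance equations π_j = Σ_i π_i·P[i][j]:
  π_0 = 5/12·π_0 + 1/2·π_1 + 5/12·π_2
  π_1 = 1/4·π_0 + 1/3·π_1 + 5/12·π_2
  normalize: π_0 + π_1 + π_2 = 1
Solving the linear system gives exactly π = [35/79, 25/79, 19/79].

π = [0.4430, 0.3165, 0.2405]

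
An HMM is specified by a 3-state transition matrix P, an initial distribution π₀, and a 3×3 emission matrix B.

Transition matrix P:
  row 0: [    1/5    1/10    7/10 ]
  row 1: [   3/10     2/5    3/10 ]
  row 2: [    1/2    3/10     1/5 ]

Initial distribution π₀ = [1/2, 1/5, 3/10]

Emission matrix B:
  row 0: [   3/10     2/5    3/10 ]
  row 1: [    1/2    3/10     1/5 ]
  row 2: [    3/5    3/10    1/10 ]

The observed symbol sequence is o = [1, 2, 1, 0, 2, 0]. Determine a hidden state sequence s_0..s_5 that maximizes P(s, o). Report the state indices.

path = [0, 2, 0, 2, 0, 2]

t=0: δ = [2.000e-01, 6.000e-02, 9.000e-02]  (obs o_0=1)
t=1: δ = [1.350e-02, 5.400e-03, 1.400e-02]  ψ = [2, 2, 0]  (obs o_1=2)
t=2: δ = [2.800e-03, 1.260e-03, 2.835e-03]  ψ = [2, 2, 0]  (obs o_2=1)
t=3: δ = [4.253e-04, 4.253e-04, 1.176e-03]  ψ = [2, 2, 0]  (obs o_3=0)
t=4: δ = [1.764e-04, 7.056e-05, 2.977e-05]  ψ = [2, 2, 0]  (obs o_4=2)
t=5: δ = [1.058e-05, 1.411e-05, 7.409e-05]  ψ = [0, 1, 0]  (obs o_5=0)
backtrack: best end state = 2; path = [0, 2, 0, 2, 0, 2]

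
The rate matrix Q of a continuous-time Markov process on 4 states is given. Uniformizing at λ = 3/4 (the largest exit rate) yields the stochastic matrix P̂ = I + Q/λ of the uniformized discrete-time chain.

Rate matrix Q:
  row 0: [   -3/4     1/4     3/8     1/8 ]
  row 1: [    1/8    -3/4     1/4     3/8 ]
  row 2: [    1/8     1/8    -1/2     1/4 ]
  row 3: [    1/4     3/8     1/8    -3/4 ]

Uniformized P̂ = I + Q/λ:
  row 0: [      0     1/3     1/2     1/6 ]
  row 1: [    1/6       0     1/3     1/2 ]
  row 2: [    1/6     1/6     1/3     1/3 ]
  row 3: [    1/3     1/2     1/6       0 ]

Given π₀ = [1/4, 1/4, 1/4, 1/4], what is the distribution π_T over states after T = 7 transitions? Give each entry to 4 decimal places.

t=0: π = [0.2500, 0.2500, 0.2500, 0.2500]
t=1: π = [0.1667, 0.2500, 0.3333, 0.2500]
t=2: π = [0.1806, 0.2361, 0.3194, 0.2639]
t=3: π = [0.1806, 0.2454, 0.3194, 0.2546]
t=4: π = [0.1790, 0.2407, 0.3210, 0.2593]
t=5: π = [0.1800, 0.2428, 0.3200, 0.2572]
t=6: π = [0.1795, 0.2419, 0.3205, 0.2581]
t=7: π = [0.1798, 0.2423, 0.3202, 0.2577]

π = [0.1798, 0.2423, 0.3202, 0.2577]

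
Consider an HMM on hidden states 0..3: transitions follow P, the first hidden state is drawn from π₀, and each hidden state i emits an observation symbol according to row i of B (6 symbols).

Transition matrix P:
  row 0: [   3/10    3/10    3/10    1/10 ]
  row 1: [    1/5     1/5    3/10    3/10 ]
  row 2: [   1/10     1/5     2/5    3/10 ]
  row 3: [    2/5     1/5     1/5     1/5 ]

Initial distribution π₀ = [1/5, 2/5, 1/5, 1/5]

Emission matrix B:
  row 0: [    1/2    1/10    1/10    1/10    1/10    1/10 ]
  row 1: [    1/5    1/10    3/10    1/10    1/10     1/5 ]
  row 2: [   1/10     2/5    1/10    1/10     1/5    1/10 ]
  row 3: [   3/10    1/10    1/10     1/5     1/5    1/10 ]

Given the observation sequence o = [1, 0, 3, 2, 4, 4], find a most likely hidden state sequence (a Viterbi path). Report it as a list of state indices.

t=0: δ = [2.000e-02, 4.000e-02, 8.000e-02, 2.000e-02]  (obs o_0=1)
t=1: δ = [4.000e-03, 3.200e-03, 3.200e-03, 7.200e-03]  ψ = [1, 2, 2, 2]  (obs o_1=0)
t=2: δ = [2.880e-04, 1.440e-04, 1.440e-04, 2.880e-04]  ψ = [3, 3, 3, 3]  (obs o_2=3)
t=3: δ = [1.152e-05, 2.592e-05, 8.640e-06, 5.760e-06]  ψ = [3, 0, 0, 3]  (obs o_3=2)
t=4: δ = [5.184e-07, 5.184e-07, 1.555e-06, 1.555e-06]  ψ = [1, 1, 1, 1]  (obs o_4=4)
t=5: δ = [6.221e-08, 3.110e-08, 1.244e-07, 9.331e-08]  ψ = [3, 2, 2, 2]  (obs o_5=4)
backtrack: best end state = 2; path = [2, 3, 0, 1, 2, 2]

path = [2, 3, 0, 1, 2, 2]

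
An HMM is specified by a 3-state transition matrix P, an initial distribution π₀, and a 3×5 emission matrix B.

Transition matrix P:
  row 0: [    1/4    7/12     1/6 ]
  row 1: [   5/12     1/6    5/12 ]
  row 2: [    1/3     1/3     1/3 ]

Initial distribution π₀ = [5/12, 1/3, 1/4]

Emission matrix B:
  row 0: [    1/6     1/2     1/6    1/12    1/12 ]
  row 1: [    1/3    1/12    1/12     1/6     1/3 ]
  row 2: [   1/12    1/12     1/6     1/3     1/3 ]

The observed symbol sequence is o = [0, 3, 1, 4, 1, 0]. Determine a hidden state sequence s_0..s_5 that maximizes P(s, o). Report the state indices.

t=0: δ = [6.944e-02, 1.111e-01, 2.083e-02]  (obs o_0=0)
t=1: δ = [3.858e-03, 6.752e-03, 1.543e-02]  ψ = [1, 0, 1]  (obs o_1=3)
t=2: δ = [2.572e-03, 4.287e-04, 4.287e-04]  ψ = [2, 2, 2]  (obs o_2=1)
t=3: δ = [5.358e-05, 5.001e-04, 1.429e-04]  ψ = [0, 0, 0]  (obs o_3=4)
t=4: δ = [1.042e-04, 6.946e-06, 1.737e-05]  ψ = [1, 1, 1]  (obs o_4=1)
t=5: δ = [4.341e-06, 2.026e-05, 1.447e-06]  ψ = [0, 0, 0]  (obs o_5=0)
backtrack: best end state = 1; path = [1, 2, 0, 1, 0, 1]

path = [1, 2, 0, 1, 0, 1]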